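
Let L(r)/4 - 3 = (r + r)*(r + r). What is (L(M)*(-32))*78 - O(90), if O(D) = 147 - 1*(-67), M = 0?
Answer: -30166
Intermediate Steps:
L(r) = 12 + 16*r² (L(r) = 12 + 4*((r + r)*(r + r)) = 12 + 4*((2*r)*(2*r)) = 12 + 4*(4*r²) = 12 + 16*r²)
O(D) = 214 (O(D) = 147 + 67 = 214)
(L(M)*(-32))*78 - O(90) = ((12 + 16*0²)*(-32))*78 - 1*214 = ((12 + 16*0)*(-32))*78 - 214 = ((12 + 0)*(-32))*78 - 214 = (12*(-32))*78 - 214 = -384*78 - 214 = -29952 - 214 = -30166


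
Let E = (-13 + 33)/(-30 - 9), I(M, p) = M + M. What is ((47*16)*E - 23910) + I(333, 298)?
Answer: -921556/39 ≈ -23630.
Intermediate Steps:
I(M, p) = 2*M
E = -20/39 (E = 20/(-39) = 20*(-1/39) = -20/39 ≈ -0.51282)
((47*16)*E - 23910) + I(333, 298) = ((47*16)*(-20/39) - 23910) + 2*333 = (752*(-20/39) - 23910) + 666 = (-15040/39 - 23910) + 666 = -947530/39 + 666 = -921556/39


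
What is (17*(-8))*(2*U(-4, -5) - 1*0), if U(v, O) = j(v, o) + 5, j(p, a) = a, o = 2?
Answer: -1904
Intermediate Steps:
U(v, O) = 7 (U(v, O) = 2 + 5 = 7)
(17*(-8))*(2*U(-4, -5) - 1*0) = (17*(-8))*(2*7 - 1*0) = -136*(14 + 0) = -136*14 = -1904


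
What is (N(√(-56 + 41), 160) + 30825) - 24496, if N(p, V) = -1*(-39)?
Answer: 6368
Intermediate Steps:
N(p, V) = 39
(N(√(-56 + 41), 160) + 30825) - 24496 = (39 + 30825) - 24496 = 30864 - 24496 = 6368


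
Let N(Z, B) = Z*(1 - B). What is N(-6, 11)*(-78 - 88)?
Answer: -9960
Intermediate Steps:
N(-6, 11)*(-78 - 88) = (-6*(1 - 1*11))*(-78 - 88) = -6*(1 - 11)*(-166) = -6*(-10)*(-166) = 60*(-166) = -9960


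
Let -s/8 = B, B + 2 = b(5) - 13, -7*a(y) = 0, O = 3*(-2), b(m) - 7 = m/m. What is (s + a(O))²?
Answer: 3136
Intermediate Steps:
b(m) = 8 (b(m) = 7 + m/m = 7 + 1 = 8)
O = -6
a(y) = 0 (a(y) = -⅐*0 = 0)
B = -7 (B = -2 + (8 - 13) = -2 - 5 = -7)
s = 56 (s = -8*(-7) = 56)
(s + a(O))² = (56 + 0)² = 56² = 3136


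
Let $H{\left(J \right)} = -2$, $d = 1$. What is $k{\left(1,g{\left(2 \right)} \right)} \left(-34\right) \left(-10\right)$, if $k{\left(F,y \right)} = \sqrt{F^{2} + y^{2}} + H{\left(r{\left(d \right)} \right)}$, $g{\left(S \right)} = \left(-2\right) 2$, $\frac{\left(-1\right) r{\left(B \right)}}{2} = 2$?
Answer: $-680 + 340 \sqrt{17} \approx 721.86$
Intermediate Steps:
$r{\left(B \right)} = -4$ ($r{\left(B \right)} = \left(-2\right) 2 = -4$)
$g{\left(S \right)} = -4$
$k{\left(F,y \right)} = -2 + \sqrt{F^{2} + y^{2}}$ ($k{\left(F,y \right)} = \sqrt{F^{2} + y^{2}} - 2 = -2 + \sqrt{F^{2} + y^{2}}$)
$k{\left(1,g{\left(2 \right)} \right)} \left(-34\right) \left(-10\right) = \left(-2 + \sqrt{1^{2} + \left(-4\right)^{2}}\right) \left(-34\right) \left(-10\right) = \left(-2 + \sqrt{1 + 16}\right) \left(-34\right) \left(-10\right) = \left(-2 + \sqrt{17}\right) \left(-34\right) \left(-10\right) = \left(68 - 34 \sqrt{17}\right) \left(-10\right) = -680 + 340 \sqrt{17}$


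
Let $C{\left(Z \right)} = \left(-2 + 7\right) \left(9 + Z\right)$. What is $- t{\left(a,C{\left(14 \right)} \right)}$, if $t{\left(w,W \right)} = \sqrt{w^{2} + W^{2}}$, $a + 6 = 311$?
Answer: $- 25 \sqrt{170} \approx -325.96$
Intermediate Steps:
$a = 305$ ($a = -6 + 311 = 305$)
$C{\left(Z \right)} = 45 + 5 Z$ ($C{\left(Z \right)} = 5 \left(9 + Z\right) = 45 + 5 Z$)
$t{\left(w,W \right)} = \sqrt{W^{2} + w^{2}}$
$- t{\left(a,C{\left(14 \right)} \right)} = - \sqrt{\left(45 + 5 \cdot 14\right)^{2} + 305^{2}} = - \sqrt{\left(45 + 70\right)^{2} + 93025} = - \sqrt{115^{2} + 93025} = - \sqrt{13225 + 93025} = - \sqrt{106250} = - 25 \sqrt{170}$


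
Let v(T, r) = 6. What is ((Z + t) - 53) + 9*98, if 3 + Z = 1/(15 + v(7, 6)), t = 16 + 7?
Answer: 17830/21 ≈ 849.05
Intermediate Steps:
t = 23
Z = -62/21 (Z = -3 + 1/(15 + 6) = -3 + 1/21 = -62/21 ≈ -2.9524)
((Z + t) - 53) + 9*98 = ((-62/21 + 23) - 53) + 9*98 = (421/21 - 53) + 882 = -692/21 + 882 = 17830/21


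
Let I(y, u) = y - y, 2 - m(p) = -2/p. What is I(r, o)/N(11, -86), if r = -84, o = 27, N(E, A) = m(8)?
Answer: 0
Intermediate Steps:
m(p) = 2 + 2/p (m(p) = 2 - (-2)/p = 2 + 2/p)
N(E, A) = 9/4 (N(E, A) = 2 + 2/8 = 2 + 2*(⅛) = 2 + ¼ = 9/4)
I(y, u) = 0
I(r, o)/N(11, -86) = 0/(9/4) = 0*(4/9) = 0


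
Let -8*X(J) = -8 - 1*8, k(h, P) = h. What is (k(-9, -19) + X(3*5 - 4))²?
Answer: 49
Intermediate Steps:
X(J) = 2 (X(J) = -(-8 - 1*8)/8 = -(-8 - 8)/8 = -⅛*(-16) = 2)
(k(-9, -19) + X(3*5 - 4))² = (-9 + 2)² = (-7)² = 49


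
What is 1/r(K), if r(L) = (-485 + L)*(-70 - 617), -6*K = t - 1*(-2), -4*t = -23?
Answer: 8/2672659 ≈ 2.9933e-6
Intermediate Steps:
t = 23/4 (t = -1/4*(-23) = 23/4 ≈ 5.7500)
K = -31/24 (K = -(23/4 - 1*(-2))/6 = -(23/4 + 2)/6 = -1/6*31/4 = -31/24 ≈ -1.2917)
r(L) = 333195 - 687*L (r(L) = (-485 + L)*(-687) = 333195 - 687*L)
1/r(K) = 1/(333195 - 687*(-31/24)) = 1/(333195 + 7099/8) = 1/(2672659/8) = 8/2672659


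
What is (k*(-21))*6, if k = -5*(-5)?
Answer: -3150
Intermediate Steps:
k = 25
(k*(-21))*6 = (25*(-21))*6 = -525*6 = -3150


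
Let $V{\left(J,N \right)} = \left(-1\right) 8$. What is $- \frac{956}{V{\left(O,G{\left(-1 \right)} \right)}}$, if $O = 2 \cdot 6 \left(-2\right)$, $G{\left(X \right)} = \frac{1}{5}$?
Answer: $\frac{239}{2} \approx 119.5$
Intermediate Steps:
$G{\left(X \right)} = \frac{1}{5}$
$O = -24$ ($O = 12 \left(-2\right) = -24$)
$V{\left(J,N \right)} = -8$
$- \frac{956}{V{\left(O,G{\left(-1 \right)} \right)}} = - \frac{956}{-8} = - \frac{956 \left(-1\right)}{8} = \left(-1\right) \left(- \frac{239}{2}\right) = \frac{239}{2}$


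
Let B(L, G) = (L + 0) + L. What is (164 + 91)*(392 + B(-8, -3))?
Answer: 95880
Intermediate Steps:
B(L, G) = 2*L (B(L, G) = L + L = 2*L)
(164 + 91)*(392 + B(-8, -3)) = (164 + 91)*(392 + 2*(-8)) = 255*(392 - 16) = 255*376 = 95880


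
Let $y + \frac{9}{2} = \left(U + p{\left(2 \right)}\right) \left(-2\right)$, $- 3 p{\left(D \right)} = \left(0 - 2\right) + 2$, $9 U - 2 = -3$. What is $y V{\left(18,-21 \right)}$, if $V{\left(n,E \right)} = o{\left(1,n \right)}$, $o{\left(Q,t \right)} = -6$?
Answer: $\frac{77}{3} \approx 25.667$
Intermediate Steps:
$U = - \frac{1}{9}$ ($U = \frac{2}{9} + \frac{1}{9} \left(-3\right) = \frac{2}{9} - \frac{1}{3} = - \frac{1}{9} \approx -0.11111$)
$V{\left(n,E \right)} = -6$
$p{\left(D \right)} = 0$ ($p{\left(D \right)} = - \frac{\left(0 - 2\right) + 2}{3} = - \frac{-2 + 2}{3} = \left(- \frac{1}{3}\right) 0 = 0$)
$y = - \frac{77}{18}$ ($y = - \frac{9}{2} + \left(- \frac{1}{9} + 0\right) \left(-2\right) = - \frac{9}{2} - - \frac{2}{9} = - \frac{9}{2} + \frac{2}{9} = - \frac{77}{18} \approx -4.2778$)
$y V{\left(18,-21 \right)} = \left(- \frac{77}{18}\right) \left(-6\right) = \frac{77}{3}$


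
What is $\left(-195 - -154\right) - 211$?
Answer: $-252$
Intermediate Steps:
$\left(-195 - -154\right) - 211 = \left(-195 + 154\right) - 211 = -41 - 211 = -252$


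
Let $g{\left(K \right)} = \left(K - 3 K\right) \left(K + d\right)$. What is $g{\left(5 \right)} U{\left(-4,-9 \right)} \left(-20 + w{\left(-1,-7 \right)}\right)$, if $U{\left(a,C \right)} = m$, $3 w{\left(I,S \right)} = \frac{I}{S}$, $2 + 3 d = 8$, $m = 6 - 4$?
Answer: $\frac{8380}{3} \approx 2793.3$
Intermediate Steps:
$m = 2$ ($m = 6 - 4 = 2$)
$d = 2$ ($d = - \frac{2}{3} + \frac{1}{3} \cdot 8 = - \frac{2}{3} + \frac{8}{3} = 2$)
$w{\left(I,S \right)} = \frac{I}{3 S}$ ($w{\left(I,S \right)} = \frac{I \frac{1}{S}}{3} = \frac{I}{3 S}$)
$g{\left(K \right)} = - 2 K \left(2 + K\right)$ ($g{\left(K \right)} = \left(K - 3 K\right) \left(K + 2\right) = - 2 K \left(2 + K\right)$)
$U{\left(a,C \right)} = 2$
$g{\left(5 \right)} U{\left(-4,-9 \right)} \left(-20 + w{\left(-1,-7 \right)}\right) = \left(-2\right) 5 \left(2 + 5\right) 2 \left(-20 + \frac{1}{3} \left(-1\right) \frac{1}{-7}\right) = \left(-2\right) 5 \cdot 7 \cdot 2 \left(-20 + \frac{1}{3} \left(-1\right) \left(- \frac{1}{7}\right)\right) = \left(-70\right) 2 \left(-20 + \frac{1}{21}\right) = \left(-140\right) \left(- \frac{419}{21}\right) = \frac{8380}{3}$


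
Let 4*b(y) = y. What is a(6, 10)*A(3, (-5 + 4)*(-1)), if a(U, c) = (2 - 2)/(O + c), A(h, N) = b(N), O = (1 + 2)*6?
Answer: 0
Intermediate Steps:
b(y) = y/4
O = 18 (O = 3*6 = 18)
A(h, N) = N/4
a(U, c) = 0 (a(U, c) = (2 - 2)/(18 + c) = 0/(18 + c) = 0)
a(6, 10)*A(3, (-5 + 4)*(-1)) = 0*(((-5 + 4)*(-1))/4) = 0*((-1*(-1))/4) = 0*((1/4)*1) = 0*(1/4) = 0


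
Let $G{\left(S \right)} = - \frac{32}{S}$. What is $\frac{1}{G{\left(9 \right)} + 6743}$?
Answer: $\frac{9}{60655} \approx 0.00014838$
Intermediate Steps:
$\frac{1}{G{\left(9 \right)} + 6743} = \frac{1}{- \frac{32}{9} + 6743} = \frac{1}{\frac{60655}{9}} = \frac{9}{60655}$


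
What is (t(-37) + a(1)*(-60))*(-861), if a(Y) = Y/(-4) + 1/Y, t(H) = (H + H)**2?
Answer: -4676091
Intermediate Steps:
t(H) = 4*H**2 (t(H) = (2*H)**2 = 4*H**2)
a(Y) = 1/Y - Y/4 (a(Y) = Y*(-1/4) + 1/Y = -Y/4 + 1/Y = 1/Y - Y/4)
(t(-37) + a(1)*(-60))*(-861) = (4*(-37)**2 + (1/1 - 1/4*1)*(-60))*(-861) = (4*1369 + (1 - 1/4)*(-60))*(-861) = (5476 + (3/4)*(-60))*(-861) = (5476 - 45)*(-861) = 5431*(-861) = -4676091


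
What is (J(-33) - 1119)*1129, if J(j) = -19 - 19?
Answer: -1306253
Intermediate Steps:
J(j) = -38
(J(-33) - 1119)*1129 = (-38 - 1119)*1129 = -1157*1129 = -1306253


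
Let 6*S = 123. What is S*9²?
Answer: 3321/2 ≈ 1660.5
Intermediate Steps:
S = 41/2 (S = (⅙)*123 = 41/2 ≈ 20.500)
S*9² = (41/2)*9² = (41/2)*81 = 3321/2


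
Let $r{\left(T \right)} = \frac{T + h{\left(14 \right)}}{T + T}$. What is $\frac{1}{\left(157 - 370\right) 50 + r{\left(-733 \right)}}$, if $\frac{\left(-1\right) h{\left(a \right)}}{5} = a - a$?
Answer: $- \frac{2}{21299} \approx -9.3901 \cdot 10^{-5}$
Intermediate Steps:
$h{\left(a \right)} = 0$ ($h{\left(a \right)} = - 5 \left(a - a\right) = \left(-5\right) 0 = 0$)
$r{\left(T \right)} = \frac{1}{2}$ ($r{\left(T \right)} = \frac{T + 0}{T + T} = \frac{T}{2 T} = T \frac{1}{2 T} = \frac{1}{2}$)
$\frac{1}{\left(157 - 370\right) 50 + r{\left(-733 \right)}} = \frac{1}{\left(157 - 370\right) 50 + \frac{1}{2}} = \frac{1}{\left(-213\right) 50 + \frac{1}{2}} = \frac{1}{-10650 + \frac{1}{2}} = \frac{1}{- \frac{21299}{2}} = - \frac{2}{21299}$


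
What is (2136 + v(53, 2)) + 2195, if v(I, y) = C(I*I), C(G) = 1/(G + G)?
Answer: 24331559/5618 ≈ 4331.0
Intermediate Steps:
C(G) = 1/(2*G)
v(I, y) = 1/(2*I**2) (v(I, y) = 1/(2*((I*I))) = 1/(2*(I**2)) = 1/(2*I**2))
(2136 + v(53, 2)) + 2195 = (2136 + (1/2)/53**2) + 2195 = (2136 + (1/2)*(1/2809)) + 2195 = (2136 + 1/5618) + 2195 = 12000049/5618 + 2195 = 24331559/5618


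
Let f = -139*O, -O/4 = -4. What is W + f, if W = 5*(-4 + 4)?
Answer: -2224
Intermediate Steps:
O = 16 (O = -4*(-4) = 16)
W = 0 (W = 5*0 = 0)
f = -2224 (f = -139*16 = -2224)
W + f = 0 - 2224 = -2224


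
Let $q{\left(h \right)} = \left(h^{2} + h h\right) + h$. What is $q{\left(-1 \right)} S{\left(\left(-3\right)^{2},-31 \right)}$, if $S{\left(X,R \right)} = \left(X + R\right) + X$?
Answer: $-13$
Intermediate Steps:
$q{\left(h \right)} = h + 2 h^{2}$ ($q{\left(h \right)} = \left(h^{2} + h^{2}\right) + h = 2 h^{2} + h = h + 2 h^{2}$)
$S{\left(X,R \right)} = R + 2 X$ ($S{\left(X,R \right)} = \left(R + X\right) + X = R + 2 X$)
$q{\left(-1 \right)} S{\left(\left(-3\right)^{2},-31 \right)} = - (1 + 2 \left(-1\right)) \left(-31 + 2 \left(-3\right)^{2}\right) = - (1 - 2) \left(-31 + 2 \cdot 9\right) = \left(-1\right) \left(-1\right) \left(-31 + 18\right) = 1 \left(-13\right) = -13$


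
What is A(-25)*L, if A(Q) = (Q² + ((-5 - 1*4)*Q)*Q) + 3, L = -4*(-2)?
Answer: -39976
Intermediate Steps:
L = 8
A(Q) = 3 - 8*Q² (A(Q) = (Q² + ((-5 - 4)*Q)*Q) + 3 = (Q² + (-9*Q)*Q) + 3 = (Q² - 9*Q²) + 3 = -8*Q² + 3 = 3 - 8*Q²)
A(-25)*L = (3 - 8*(-25)²)*8 = (3 - 8*625)*8 = (3 - 5000)*8 = -4997*8 = -39976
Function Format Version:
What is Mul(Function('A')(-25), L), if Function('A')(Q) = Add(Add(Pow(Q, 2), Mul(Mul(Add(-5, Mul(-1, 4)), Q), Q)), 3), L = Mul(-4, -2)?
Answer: -39976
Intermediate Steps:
L = 8
Function('A')(Q) = Add(3, Mul(-8, Pow(Q, 2))) (Function('A')(Q) = Add(Add(Pow(Q, 2), Mul(Mul(Add(-5, -4), Q), Q)), 3) = Add(Add(Pow(Q, 2), Mul(Mul(-9, Q), Q)), 3) = Add(Add(Pow(Q, 2), Mul(-9, Pow(Q, 2))), 3) = Add(Mul(-8, Pow(Q, 2)), 3) = Add(3, Mul(-8, Pow(Q, 2))))
Mul(Function('A')(-25), L) = Mul(Add(3, Mul(-8, Pow(-25, 2))), 8) = Mul(Add(3, Mul(-8, 625)), 8) = Mul(Add(3, -5000), 8) = Mul(-4997, 8) = -39976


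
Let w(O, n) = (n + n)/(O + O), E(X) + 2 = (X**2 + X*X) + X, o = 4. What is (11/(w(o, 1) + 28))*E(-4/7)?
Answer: -4136/5537 ≈ -0.74697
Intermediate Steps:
E(X) = -2 + X + 2*X**2 (E(X) = -2 + ((X**2 + X*X) + X) = -2 + ((X**2 + X**2) + X) = -2 + (2*X**2 + X) = -2 + (X + 2*X**2) = -2 + X + 2*X**2)
w(O, n) = n/O (w(O, n) = (2*n)/((2*O)) = (2*n)*(1/(2*O)) = n/O)
(11/(w(o, 1) + 28))*E(-4/7) = (11/(1/4 + 28))*(-2 - 4/7 + 2*(-4/7)**2) = (11/(113/4))*(-2 - 4/7 + 2*(16/49)) = (11*(4/113))*(-2 - 4/7 + 32/49) = (44/113)*(-94/49) = -4136/5537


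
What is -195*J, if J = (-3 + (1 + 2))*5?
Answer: 0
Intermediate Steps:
J = 0 (J = (-3 + 3)*5 = 0*5 = 0)
-195*J = -195*0 = 0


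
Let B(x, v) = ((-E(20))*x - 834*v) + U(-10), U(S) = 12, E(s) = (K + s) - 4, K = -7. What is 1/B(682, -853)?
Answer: 1/705276 ≈ 1.4179e-6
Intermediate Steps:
E(s) = -11 + s (E(s) = (-7 + s) - 4 = -11 + s)
B(x, v) = 12 - 834*v - 9*x (B(x, v) = ((-(-11 + 20))*x - 834*v) + 12 = ((-1*9)*x - 834*v) + 12 = (-9*x - 834*v) + 12 = (-834*v - 9*x) + 12 = 12 - 834*v - 9*x)
1/B(682, -853) = 1/(12 - 834*(-853) - 9*682) = 1/(12 + 711402 - 6138) = 1/705276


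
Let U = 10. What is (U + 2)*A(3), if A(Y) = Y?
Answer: 36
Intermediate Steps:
(U + 2)*A(3) = (10 + 2)*3 = 12*3 = 36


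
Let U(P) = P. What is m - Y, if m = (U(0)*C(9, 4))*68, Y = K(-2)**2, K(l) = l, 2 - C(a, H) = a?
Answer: -4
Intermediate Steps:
C(a, H) = 2 - a
Y = 4 (Y = (-2)**2 = 4)
m = 0 (m = (0*(2 - 1*9))*68 = (0*(2 - 9))*68 = (0*(-7))*68 = 0*68 = 0)
m - Y = 0 - 1*4 = 0 - 4 = -4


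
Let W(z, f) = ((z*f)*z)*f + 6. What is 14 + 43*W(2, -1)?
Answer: 444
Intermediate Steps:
W(z, f) = 6 + f²*z² (W(z, f) = ((f*z)*z)*f + 6 = (f*z²)*f + 6 = f²*z² + 6 = 6 + f²*z²)
14 + 43*W(2, -1) = 14 + 43*(6 + (-1)²*2²) = 14 + 43*(6 + 1*4) = 14 + 43*(6 + 4) = 14 + 43*10 = 14 + 430 = 444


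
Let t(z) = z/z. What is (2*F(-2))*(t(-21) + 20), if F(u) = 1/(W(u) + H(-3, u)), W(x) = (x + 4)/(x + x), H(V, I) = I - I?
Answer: -84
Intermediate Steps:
H(V, I) = 0
W(x) = (4 + x)/(2*x) (W(x) = (4 + x)/((2*x)) = (4 + x)*(1/(2*x)) = (4 + x)/(2*x))
F(u) = 2*u/(4 + u) (F(u) = 1/((4 + u)/(2*u) + 0) = 1/((4 + u)/(2*u)) = 2*u/(4 + u))
t(z) = 1
(2*F(-2))*(t(-21) + 20) = (2*(2*(-2)/(4 - 2)))*(1 + 20) = (2*(2*(-2)/2))*21 = (2*(2*(-2)*(½)))*21 = (2*(-2))*21 = -4*21 = -84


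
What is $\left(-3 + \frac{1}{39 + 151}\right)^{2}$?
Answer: $\frac{323761}{36100} \approx 8.9684$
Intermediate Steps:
$\left(-3 + \frac{1}{39 + 151}\right)^{2} = \left(-3 + \frac{1}{190}\right)^{2} = \left(- \frac{569}{190}\right)^{2} = \frac{323761}{36100}$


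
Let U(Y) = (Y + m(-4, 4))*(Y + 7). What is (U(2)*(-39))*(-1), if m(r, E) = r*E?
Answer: -4914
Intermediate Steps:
m(r, E) = E*r
U(Y) = (-16 + Y)*(7 + Y) (U(Y) = (Y + 4*(-4))*(Y + 7) = (Y - 16)*(7 + Y) = (-16 + Y)*(7 + Y))
(U(2)*(-39))*(-1) = ((-112 + 2² - 9*2)*(-39))*(-1) = ((-112 + 4 - 18)*(-39))*(-1) = -126*(-39)*(-1) = 4914*(-1) = -4914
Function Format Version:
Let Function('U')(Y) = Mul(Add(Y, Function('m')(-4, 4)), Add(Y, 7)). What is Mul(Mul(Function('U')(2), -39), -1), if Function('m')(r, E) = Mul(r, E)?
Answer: -4914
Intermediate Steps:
Function('m')(r, E) = Mul(E, r)
Function('U')(Y) = Mul(Add(-16, Y), Add(7, Y)) (Function('U')(Y) = Mul(Add(Y, Mul(4, -4)), Add(Y, 7)) = Mul(Add(Y, -16), Add(7, Y)) = Mul(Add(-16, Y), Add(7, Y)))
Mul(Mul(Function('U')(2), -39), -1) = Mul(Mul(Add(-112, Pow(2, 2), Mul(-9, 2)), -39), -1) = Mul(Mul(Add(-112, 4, -18), -39), -1) = Mul(Mul(-126, -39), -1) = Mul(4914, -1) = -4914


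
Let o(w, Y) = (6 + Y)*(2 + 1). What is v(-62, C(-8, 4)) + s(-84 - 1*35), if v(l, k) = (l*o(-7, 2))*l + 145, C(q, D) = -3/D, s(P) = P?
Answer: 92282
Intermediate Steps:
o(w, Y) = 18 + 3*Y (o(w, Y) = (6 + Y)*3 = 18 + 3*Y)
v(l, k) = 145 + 24*l**2 (v(l, k) = (l*(18 + 3*2))*l + 145 = (l*(18 + 6))*l + 145 = (l*24)*l + 145 = (24*l)*l + 145 = 24*l**2 + 145 = 145 + 24*l**2)
v(-62, C(-8, 4)) + s(-84 - 1*35) = (145 + 24*(-62)**2) + (-84 - 1*35) = (145 + 24*3844) + (-84 - 35) = (145 + 92256) - 119 = 92401 - 119 = 92282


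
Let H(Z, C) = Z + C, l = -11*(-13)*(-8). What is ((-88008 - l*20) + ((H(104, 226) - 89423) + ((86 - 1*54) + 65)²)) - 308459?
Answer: -453271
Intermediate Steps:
l = -1144 (l = 143*(-8) = -1144)
H(Z, C) = C + Z
((-88008 - l*20) + ((H(104, 226) - 89423) + ((86 - 1*54) + 65)²)) - 308459 = ((-88008 - (-1144)*20) + (((226 + 104) - 89423) + ((86 - 1*54) + 65)²)) - 308459 = ((-88008 - 1*(-22880)) + ((330 - 89423) + ((86 - 54) + 65)²)) - 308459 = ((-88008 + 22880) + (-89093 + (32 + 65)²)) - 308459 = (-65128 + (-89093 + 97²)) - 308459 = (-65128 + (-89093 + 9409)) - 308459 = (-65128 - 79684) - 308459 = -144812 - 308459 = -453271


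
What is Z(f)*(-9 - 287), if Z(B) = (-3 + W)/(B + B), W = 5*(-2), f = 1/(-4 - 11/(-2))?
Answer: 2886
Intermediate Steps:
f = 2/3 (f = 1/(-4 - 11*(-1/2)) = 1/(-4 + 11/2) = 1/(3/2) = 2/3 ≈ 0.66667)
W = -10
Z(B) = -13/(2*B) (Z(B) = (-3 - 10)/(B + B) = -13*1/(2*B) = -13/(2*B))
Z(f)*(-9 - 287) = (-13/(2*2/3))*(-9 - 287) = -13/2*3/2*(-296) = -39/4*(-296) = 2886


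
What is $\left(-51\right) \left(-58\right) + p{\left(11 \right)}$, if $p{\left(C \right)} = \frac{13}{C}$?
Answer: $\frac{32551}{11} \approx 2959.2$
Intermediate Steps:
$\left(-51\right) \left(-58\right) + p{\left(11 \right)} = \left(-51\right) \left(-58\right) + \frac{13}{11} = 2958 + 13 \cdot \frac{1}{11} = 2958 + \frac{13}{11} = \frac{32551}{11}$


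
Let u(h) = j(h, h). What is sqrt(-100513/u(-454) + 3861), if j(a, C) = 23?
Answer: I*sqrt(269330)/23 ≈ 22.564*I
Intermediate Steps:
u(h) = 23
sqrt(-100513/u(-454) + 3861) = sqrt(-100513/23 + 3861) = sqrt(-11710/23) = I*sqrt(269330)/23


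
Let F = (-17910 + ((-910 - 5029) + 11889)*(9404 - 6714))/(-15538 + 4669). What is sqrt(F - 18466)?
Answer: 44*I*sqrt(1216556301)/10869 ≈ 141.2*I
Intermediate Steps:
F = -15987590/10869 (F = (-17910 + (-5939 + 11889)*2690)/(-10869) = (-17910 + 5950*2690)*(-1/10869) = (-17910 + 16005500)*(-1/10869) = 15987590*(-1/10869) = -15987590/10869 ≈ -1470.9)
sqrt(F - 18466) = sqrt(-15987590/10869 - 18466) = sqrt(-216694544/10869) = 44*I*sqrt(1216556301)/10869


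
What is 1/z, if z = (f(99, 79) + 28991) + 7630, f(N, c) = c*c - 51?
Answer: 1/42811 ≈ 2.3358e-5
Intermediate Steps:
f(N, c) = -51 + c**2 (f(N, c) = c**2 - 51 = -51 + c**2)
z = 42811 (z = ((-51 + 79**2) + 28991) + 7630 = ((-51 + 6241) + 28991) + 7630 = (6190 + 28991) + 7630 = 35181 + 7630 = 42811)
1/z = 1/42811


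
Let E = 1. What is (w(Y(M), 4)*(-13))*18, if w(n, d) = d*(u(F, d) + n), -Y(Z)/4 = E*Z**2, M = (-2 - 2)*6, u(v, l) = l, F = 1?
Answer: 2152800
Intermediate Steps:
M = -24 (M = -4*6 = -24)
Y(Z) = -4*Z**2
w(n, d) = d*(d + n)
(w(Y(M), 4)*(-13))*18 = ((4*(4 - 4*(-24)**2))*(-13))*18 = ((4*(4 - 4*576))*(-13))*18 = ((4*(4 - 2304))*(-13))*18 = ((4*(-2300))*(-13))*18 = -9200*(-13)*18 = 119600*18 = 2152800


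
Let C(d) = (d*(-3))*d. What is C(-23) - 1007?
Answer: -2594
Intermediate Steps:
C(d) = -3*d**2 (C(d) = (-3*d)*d = -3*d**2)
C(-23) - 1007 = -3*(-23)**2 - 1007 = -3*529 - 1007 = -1587 - 1007 = -2594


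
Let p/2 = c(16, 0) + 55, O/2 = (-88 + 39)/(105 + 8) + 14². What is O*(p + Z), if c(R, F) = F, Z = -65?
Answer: 1988910/113 ≈ 17601.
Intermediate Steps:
O = 44198/113 (O = 2*((-88 + 39)/(105 + 8) + 14²) = 2*(-49/113 + 196) = 2*(22099/113) = 44198/113 ≈ 391.13)
p = 110 (p = 2*(0 + 55) = 2*55 = 110)
O*(p + Z) = 44198*(110 - 65)/113 = (44198/113)*45 = 1988910/113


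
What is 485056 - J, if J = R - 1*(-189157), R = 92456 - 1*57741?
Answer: 261184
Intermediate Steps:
R = 34715 (R = 92456 - 57741 = 34715)
J = 223872 (J = 34715 - 1*(-189157) = 34715 + 189157 = 223872)
485056 - J = 485056 - 1*223872 = 485056 - 223872 = 261184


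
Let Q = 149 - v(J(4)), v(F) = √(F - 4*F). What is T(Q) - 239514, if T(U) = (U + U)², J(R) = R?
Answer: -150758 - 2384*I*√3 ≈ -1.5076e+5 - 4129.2*I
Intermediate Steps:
v(F) = √3*√(-F) (v(F) = √(-3*F) = √3*√(-F))
Q = 149 - 2*I*√3 (Q = 149 - √3*√(-1*4) = 149 - √3*√(-4) = 149 - √3*2*I = 149 - 2*I*√3 ≈ 149.0 - 3.4641*I)
T(U) = 4*U² (T(U) = (2*U)² = 4*U²)
T(Q) - 239514 = 4*(149 - 2*I*√3)² - 239514 = -239514 + 4*(149 - 2*I*√3)²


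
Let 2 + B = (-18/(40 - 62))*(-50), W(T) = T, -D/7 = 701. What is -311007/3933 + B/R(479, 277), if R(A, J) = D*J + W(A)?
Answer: -21520466334/272148305 ≈ -79.076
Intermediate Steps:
D = -4907 (D = -7*701 = -4907)
R(A, J) = A - 4907*J (R(A, J) = -4907*J + A = A - 4907*J)
B = -472/11 (B = -2 + (-18/(40 - 62))*(-50) = -2 + (-18/(-22))*(-50) = -2 - 1/22*(-18)*(-50) = -2 + (9/11)*(-50) = -2 - 450/11 = -472/11 ≈ -42.909)
-311007/3933 + B/R(479, 277) = -311007/3933 - 472/(11*(479 - 4907*277)) = -311007*1/3933 - 472/(11*(479 - 1359239)) = -103669/1311 - 472/11/(-1358760) = -103669/1311 - 472/11*(-1/1358760) = -103669/1311 + 59/1868295 = -21520466334/272148305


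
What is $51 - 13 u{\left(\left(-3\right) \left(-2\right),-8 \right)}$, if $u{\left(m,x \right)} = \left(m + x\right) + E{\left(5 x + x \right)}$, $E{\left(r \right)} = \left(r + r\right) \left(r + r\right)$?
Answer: $-119731$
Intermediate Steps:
$E{\left(r \right)} = 4 r^{2}$ ($E{\left(r \right)} = 2 r 2 r = 4 r^{2}$)
$u{\left(m,x \right)} = m + x + 144 x^{2}$ ($u{\left(m,x \right)} = \left(m + x\right) + 4 \left(5 x + x\right)^{2} = \left(m + x\right) + 4 \left(6 x\right)^{2} = \left(m + x\right) + 4 \cdot 36 x^{2} = \left(m + x\right) + 144 x^{2} = m + x + 144 x^{2}$)
$51 - 13 u{\left(\left(-3\right) \left(-2\right),-8 \right)} = 51 - 13 \left(\left(-3\right) \left(-2\right) - 8 + 144 \left(-8\right)^{2}\right) = 51 - 13 \left(6 - 8 + 144 \cdot 64\right) = 51 - 13 \left(6 - 8 + 9216\right) = 51 - 119782 = -119731$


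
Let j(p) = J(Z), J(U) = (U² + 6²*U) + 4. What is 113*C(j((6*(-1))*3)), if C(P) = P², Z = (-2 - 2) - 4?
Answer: 5469200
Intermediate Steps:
Z = -8 (Z = -4 - 4 = -8)
J(U) = 4 + U² + 36*U (J(U) = (U² + 36*U) + 4 = 4 + U² + 36*U)
j(p) = -220 (j(p) = 4 + (-8)² + 36*(-8) = 4 + 64 - 288 = -220)
113*C(j((6*(-1))*3)) = 113*(-220)² = 113*48400 = 5469200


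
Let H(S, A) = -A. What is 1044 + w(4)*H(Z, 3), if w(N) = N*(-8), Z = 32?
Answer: 1140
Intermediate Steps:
w(N) = -8*N
1044 + w(4)*H(Z, 3) = 1044 + (-8*4)*(-1*3) = 1044 - 32*(-3) = 1044 + 96 = 1140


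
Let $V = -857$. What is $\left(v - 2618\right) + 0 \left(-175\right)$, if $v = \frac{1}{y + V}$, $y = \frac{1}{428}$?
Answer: $- \frac{960269738}{366795} \approx -2618.0$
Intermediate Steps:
$y = \frac{1}{428} \approx 0.0023364$
$v = - \frac{428}{366795}$ ($v = \frac{1}{\frac{1}{428} - 857} = \frac{1}{- \frac{366795}{428}} = - \frac{428}{366795} \approx -0.0011669$)
$\left(v - 2618\right) + 0 \left(-175\right) = \left(- \frac{428}{366795} - 2618\right) + 0 \left(-175\right) = - \frac{960269738}{366795} + 0 = - \frac{960269738}{366795}$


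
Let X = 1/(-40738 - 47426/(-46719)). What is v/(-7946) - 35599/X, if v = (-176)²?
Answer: 9281983338986180/6400503 ≈ 1.4502e+9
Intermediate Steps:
X = -46719/1903191196 (X = 1/(-40738 - 47426*(-1/46719)) = 1/(-40738 + 47426/46719) = 1/(-1903191196/46719) = -46719/1903191196 ≈ -2.4548e-5)
v = 30976
v/(-7946) - 35599/X = 30976/(-7946) - 35599/(-46719/1903191196) = 30976*(-1/7946) - 35599*(-1903191196/46719) = -15488/3973 + 67751703386404/46719 = 9281983338986180/6400503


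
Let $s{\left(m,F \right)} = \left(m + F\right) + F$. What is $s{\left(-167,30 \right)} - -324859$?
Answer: $324752$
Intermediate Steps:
$s{\left(m,F \right)} = m + 2 F$ ($s{\left(m,F \right)} = \left(F + m\right) + F = m + 2 F$)
$s{\left(-167,30 \right)} - -324859 = \left(-167 + 2 \cdot 30\right) - -324859 = \left(-167 + 60\right) + 324859 = -107 + 324859 = 324752$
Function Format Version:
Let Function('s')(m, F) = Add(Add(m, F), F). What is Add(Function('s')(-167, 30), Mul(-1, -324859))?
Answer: 324752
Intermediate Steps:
Function('s')(m, F) = Add(m, Mul(2, F)) (Function('s')(m, F) = Add(Add(F, m), F) = Add(m, Mul(2, F)))
Add(Function('s')(-167, 30), Mul(-1, -324859)) = Add(Add(-167, Mul(2, 30)), Mul(-1, -324859)) = Add(Add(-167, 60), 324859) = Add(-107, 324859) = 324752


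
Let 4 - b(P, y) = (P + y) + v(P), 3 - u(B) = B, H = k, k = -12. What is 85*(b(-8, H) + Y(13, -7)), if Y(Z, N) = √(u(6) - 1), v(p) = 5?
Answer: 1615 + 170*I ≈ 1615.0 + 170.0*I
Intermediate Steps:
H = -12
u(B) = 3 - B
b(P, y) = -1 - P - y (b(P, y) = 4 - ((P + y) + 5) = 4 - (5 + P + y) = 4 + (-5 - P - y) = -1 - P - y)
Y(Z, N) = 2*I (Y(Z, N) = √((3 - 1*6) - 1) = √((3 - 6) - 1) = √(-3 - 1) = √(-4) = 2*I)
85*(b(-8, H) + Y(13, -7)) = 85*((-1 - 1*(-8) - 1*(-12)) + 2*I) = 85*((-1 + 8 + 12) + 2*I) = 85*(19 + 2*I) = 1615 + 170*I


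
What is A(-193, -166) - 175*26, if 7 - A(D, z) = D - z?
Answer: -4516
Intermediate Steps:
A(D, z) = 7 + z - D (A(D, z) = 7 - (D - z) = 7 + (z - D) = 7 + z - D)
A(-193, -166) - 175*26 = (7 - 166 - 1*(-193)) - 175*26 = (7 - 166 + 193) - 1*4550 = 34 - 4550 = -4516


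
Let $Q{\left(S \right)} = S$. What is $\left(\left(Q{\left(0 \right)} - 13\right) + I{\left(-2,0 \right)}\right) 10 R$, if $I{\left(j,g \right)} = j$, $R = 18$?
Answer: $-2700$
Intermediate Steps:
$\left(\left(Q{\left(0 \right)} - 13\right) + I{\left(-2,0 \right)}\right) 10 R = \left(\left(0 - 13\right) - 2\right) 10 \cdot 18 = \left(-13 - 2\right) 10 \cdot 18 = \left(-15\right) 10 \cdot 18 = \left(-150\right) 18 = -2700$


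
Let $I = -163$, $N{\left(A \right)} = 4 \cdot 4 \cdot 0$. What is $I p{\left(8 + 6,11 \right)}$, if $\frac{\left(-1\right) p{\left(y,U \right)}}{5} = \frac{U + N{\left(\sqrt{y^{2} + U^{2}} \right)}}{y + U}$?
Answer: $\frac{1793}{5} \approx 358.6$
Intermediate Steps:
$N{\left(A \right)} = 0$ ($N{\left(A \right)} = 16 \cdot 0 = 0$)
$p{\left(y,U \right)} = - \frac{5 U}{U + y}$ ($p{\left(y,U \right)} = - 5 \frac{U + 0}{y + U} = - 5 \frac{U}{U + y} = - \frac{5 U}{U + y}$)
$I p{\left(8 + 6,11 \right)} = - 163 \left(\left(-5\right) 11 \frac{1}{11 + \left(8 + 6\right)}\right) = - 163 \left(\left(-5\right) 11 \frac{1}{11 + 14}\right) = - 163 \left(\left(-5\right) 11 \cdot \frac{1}{25}\right) = \left(-163\right) \left(- \frac{11}{5}\right) = \frac{1793}{5}$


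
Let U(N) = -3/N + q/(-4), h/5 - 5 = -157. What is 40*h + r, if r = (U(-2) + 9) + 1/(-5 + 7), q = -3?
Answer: -121553/4 ≈ -30388.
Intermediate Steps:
h = -760 (h = 25 + 5*(-157) = 25 - 785 = -760)
U(N) = 3/4 - 3/N (U(N) = -3/N - 3/(-4) = -3/N - 3*(-1/4) = -3/N + 3/4 = 3/4 - 3/N)
r = 47/4 (r = ((3/4 - 3/(-2)) + 9) + 1/(-5 + 7) = ((3/4 - 3*(-1/2)) + 9) + 1/2 = ((3/4 + 3/2) + 9) + 1/2 = (9/4 + 9) + 1/2 = 45/4 + 1/2 = 47/4 ≈ 11.750)
40*h + r = 40*(-760) + 47/4 = -30400 + 47/4 = -121553/4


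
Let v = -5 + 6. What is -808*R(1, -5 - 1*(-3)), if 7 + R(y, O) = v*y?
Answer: 4848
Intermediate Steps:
v = 1
R(y, O) = -7 + y (R(y, O) = -7 + 1*y = -7 + y)
-808*R(1, -5 - 1*(-3)) = -808*(-7 + 1) = -808*(-6) = 4848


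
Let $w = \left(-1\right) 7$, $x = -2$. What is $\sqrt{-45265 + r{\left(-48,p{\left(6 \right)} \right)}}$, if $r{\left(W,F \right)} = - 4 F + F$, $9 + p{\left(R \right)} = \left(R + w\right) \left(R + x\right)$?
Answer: $i \sqrt{45226} \approx 212.66 i$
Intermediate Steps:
$w = -7$
$p{\left(R \right)} = -9 + \left(-7 + R\right) \left(-2 + R\right)$ ($p{\left(R \right)} = -9 + \left(R - 7\right) \left(R - 2\right) = -9 + \left(-7 + R\right) \left(-2 + R\right)$)
$r{\left(W,F \right)} = - 3 F$
$\sqrt{-45265 + r{\left(-48,p{\left(6 \right)} \right)}} = \sqrt{-45265 - 3 \left(5 + 6^{2} - 54\right)} = \sqrt{-45265 - 3 \left(5 + 36 - 54\right)} = \sqrt{-45265 - -39} = \sqrt{-45265 + 39} = \sqrt{-45226} = i \sqrt{45226}$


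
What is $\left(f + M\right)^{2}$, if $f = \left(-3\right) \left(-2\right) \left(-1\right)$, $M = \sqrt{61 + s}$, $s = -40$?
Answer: $\left(6 - \sqrt{21}\right)^{2} \approx 2.0091$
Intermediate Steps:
$M = \sqrt{21}$ ($M = \sqrt{61 - 40} = \sqrt{21} \approx 4.5826$)
$f = -6$ ($f = 6 \left(-1\right) = -6$)
$\left(f + M\right)^{2} = \left(-6 + \sqrt{21}\right)^{2}$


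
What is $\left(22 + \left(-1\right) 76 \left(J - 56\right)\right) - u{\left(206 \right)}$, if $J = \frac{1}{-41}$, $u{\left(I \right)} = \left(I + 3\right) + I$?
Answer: $\frac{158459}{41} \approx 3864.9$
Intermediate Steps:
$u{\left(I \right)} = 3 + 2 I$ ($u{\left(I \right)} = \left(3 + I\right) + I = 3 + 2 I$)
$J = - \frac{1}{41} \approx -0.02439$
$\left(22 + \left(-1\right) 76 \left(J - 56\right)\right) - u{\left(206 \right)} = \left(22 + \left(-1\right) 76 \left(- \frac{1}{41} - 56\right)\right) - \left(3 + 2 \cdot 206\right) = \left(22 - - \frac{174572}{41}\right) - \left(3 + 412\right) = \left(22 + \frac{174572}{41}\right) - 415 = \frac{175474}{41} - 415 = \frac{158459}{41}$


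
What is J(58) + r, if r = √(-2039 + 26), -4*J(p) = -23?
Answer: 23/4 + I*√2013 ≈ 5.75 + 44.866*I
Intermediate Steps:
J(p) = 23/4 (J(p) = -¼*(-23) = 23/4)
r = I*√2013 (r = √(-2013) = I*√2013 ≈ 44.866*I)
J(58) + r = 23/4 + I*√2013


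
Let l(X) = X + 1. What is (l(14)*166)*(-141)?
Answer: -351090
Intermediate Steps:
l(X) = 1 + X
(l(14)*166)*(-141) = ((1 + 14)*166)*(-141) = (15*166)*(-141) = 2490*(-141) = -351090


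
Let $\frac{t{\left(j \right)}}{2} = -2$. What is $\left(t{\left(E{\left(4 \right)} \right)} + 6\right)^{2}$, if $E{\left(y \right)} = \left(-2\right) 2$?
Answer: $4$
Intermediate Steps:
$E{\left(y \right)} = -4$
$t{\left(j \right)} = -4$ ($t{\left(j \right)} = 2 \left(-2\right) = -4$)
$\left(t{\left(E{\left(4 \right)} \right)} + 6\right)^{2} = \left(-4 + 6\right)^{2} = 2^{2} = 4$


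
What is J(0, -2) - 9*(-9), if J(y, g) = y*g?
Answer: 81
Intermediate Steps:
J(y, g) = g*y
J(0, -2) - 9*(-9) = -2*0 - 9*(-9) = 0 + 81 = 81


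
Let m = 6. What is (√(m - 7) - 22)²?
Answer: (22 - I)² ≈ 483.0 - 44.0*I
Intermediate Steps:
(√(m - 7) - 22)² = (√(6 - 7) - 22)² = (√(-1) - 22)² = (I - 22)² = (-22 + I)²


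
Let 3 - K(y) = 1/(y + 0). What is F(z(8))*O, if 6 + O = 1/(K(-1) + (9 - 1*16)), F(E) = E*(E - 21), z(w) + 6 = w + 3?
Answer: 1520/3 ≈ 506.67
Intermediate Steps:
z(w) = -3 + w (z(w) = -6 + (w + 3) = -6 + (3 + w) = -3 + w)
K(y) = 3 - 1/y (K(y) = 3 - 1/(y + 0) = 3 - 1/y)
F(E) = E*(-21 + E)
O = -19/3 (O = -6 + 1/((3 - 1/(-1)) + (9 - 1*16)) = -6 + 1/((3 - 1*(-1)) + (9 - 16)) = -6 + 1/((3 + 1) - 7) = -6 + 1/(4 - 7) = -6 + 1/(-3) = -6 - ⅓ = -19/3 ≈ -6.3333)
F(z(8))*O = ((-3 + 8)*(-21 + (-3 + 8)))*(-19/3) = (5*(-21 + 5))*(-19/3) = (5*(-16))*(-19/3) = -80*(-19/3) = 1520/3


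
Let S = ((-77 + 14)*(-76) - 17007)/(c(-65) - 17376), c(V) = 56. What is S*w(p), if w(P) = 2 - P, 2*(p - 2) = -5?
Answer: 12219/6928 ≈ 1.7637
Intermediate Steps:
p = -½ (p = 2 + (½)*(-5) = 2 - 5/2 = -½ ≈ -0.50000)
S = 12219/17320 (S = ((-77 + 14)*(-76) - 17007)/(56 - 17376) = (-63*(-76) - 17007)/(-17320) = (4788 - 17007)*(-1/17320) = -12219*(-1/17320) = 12219/17320 ≈ 0.70549)
S*w(p) = 12219*(2 - 1*(-½))/17320 = 12219*(2 + ½)/17320 = (12219/17320)*(5/2) = 12219/6928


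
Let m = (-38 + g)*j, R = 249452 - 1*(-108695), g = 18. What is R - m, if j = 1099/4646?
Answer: 831986471/2323 ≈ 3.5815e+5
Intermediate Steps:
j = 1099/4646 (j = 1099*(1/4646) = 1099/4646 ≈ 0.23655)
R = 358147 (R = 249452 + 108695 = 358147)
m = -10990/2323 (m = (-38 + 18)*(1099/4646) = -20*1099/4646 = -10990/2323 ≈ -4.7309)
R - m = 358147 - 1*(-10990/2323) = 358147 + 10990/2323 = 831986471/2323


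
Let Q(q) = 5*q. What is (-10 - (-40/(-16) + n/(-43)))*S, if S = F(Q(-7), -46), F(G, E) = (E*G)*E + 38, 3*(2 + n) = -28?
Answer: 40625741/43 ≈ 9.4479e+5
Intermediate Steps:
n = -34/3 (n = -2 + (⅓)*(-28) = -2 - 28/3 = -34/3 ≈ -11.333)
F(G, E) = 38 + G*E² (F(G, E) = G*E² + 38 = 38 + G*E²)
S = -74022 (S = 38 + (5*(-7))*(-46)² = 38 - 35*2116 = 38 - 74060 = -74022)
(-10 - (-40/(-16) + n/(-43)))*S = (-10 - (-40/(-16) - 34/3/(-43)))*(-74022) = (-10 - (-40*(-1/16) - 34/3*(-1/43)))*(-74022) = (-10 - (5/2 + 34/129))*(-74022) = (-10 - 1*713/258)*(-74022) = (-10 - 713/258)*(-74022) = -3293/258*(-74022) = 40625741/43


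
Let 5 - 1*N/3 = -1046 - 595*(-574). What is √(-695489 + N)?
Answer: I*√1716926 ≈ 1310.3*I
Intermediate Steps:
N = -1021437 (N = 15 - 3*(-1046 - 595*(-574)) = 15 - 3*(-1046 + 341530) = 15 - 3*340484 = 15 - 1021452 = -1021437)
√(-695489 + N) = √(-695489 - 1021437) = √(-1716926) = I*√1716926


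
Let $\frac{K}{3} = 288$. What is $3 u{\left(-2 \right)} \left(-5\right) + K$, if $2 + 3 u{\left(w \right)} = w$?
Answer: $884$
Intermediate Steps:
$K = 864$ ($K = 3 \cdot 288 = 864$)
$u{\left(w \right)} = - \frac{2}{3} + \frac{w}{3}$
$3 u{\left(-2 \right)} \left(-5\right) + K = 3 \left(- \frac{2}{3} + \frac{1}{3} \left(-2\right)\right) \left(-5\right) + 864 = 3 \left(- \frac{2}{3} - \frac{2}{3}\right) \left(-5\right) + 864 = 3 \left(- \frac{4}{3}\right) \left(-5\right) + 864 = \left(-4\right) \left(-5\right) + 864 = 20 + 864 = 884$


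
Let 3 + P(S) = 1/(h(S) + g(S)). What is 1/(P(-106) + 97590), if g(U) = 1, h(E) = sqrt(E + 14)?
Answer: (-I + 2*sqrt(23))/(2*(-48794*I + 97587*sqrt(23))) ≈ 1.0247e-5 + 1.083e-11*I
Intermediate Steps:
h(E) = sqrt(14 + E)
P(S) = -3 + 1/(1 + sqrt(14 + S)) (P(S) = -3 + 1/(sqrt(14 + S) + 1) = -3 + 1/(1 + sqrt(14 + S)))
1/(P(-106) + 97590) = 1/((-2 - 3*sqrt(14 - 106))/(1 + sqrt(14 - 106)) + 97590) = 1/((-2 - 6*I*sqrt(23))/(1 + sqrt(-92)) + 97590) = 1/((-2 - 6*I*sqrt(23))/(1 + 2*I*sqrt(23)) + 97590) = 1/(97590 + (-2 - 6*I*sqrt(23))/(1 + 2*I*sqrt(23)))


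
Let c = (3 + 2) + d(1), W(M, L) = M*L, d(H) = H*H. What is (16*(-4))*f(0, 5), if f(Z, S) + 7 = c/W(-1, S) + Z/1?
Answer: 2624/5 ≈ 524.80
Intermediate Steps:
d(H) = H²
W(M, L) = L*M
c = 6 (c = (3 + 2) + 1² = 5 + 1 = 6)
f(Z, S) = -7 + Z - 6/S (f(Z, S) = -7 + (6/((S*(-1))) + Z/1) = -7 + (6/((-S)) + Z*1) = -7 + (6*(-1/S) + Z) = -7 + (-6/S + Z) = -7 + (Z - 6/S) = -7 + Z - 6/S)
(16*(-4))*f(0, 5) = (16*(-4))*(-7 + 0 - 6/5) = -64*(-7 + 0 - 6*⅕) = -64*(-7 + 0 - 6/5) = -64*(-41/5) = 2624/5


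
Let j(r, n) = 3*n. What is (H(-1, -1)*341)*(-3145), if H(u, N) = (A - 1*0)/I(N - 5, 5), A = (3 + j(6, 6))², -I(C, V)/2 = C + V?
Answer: -472948245/2 ≈ -2.3647e+8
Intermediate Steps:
I(C, V) = -2*C - 2*V (I(C, V) = -2*(C + V) = -2*C - 2*V)
A = 441 (A = (3 + 3*6)² = (3 + 18)² = 21² = 441)
H(u, N) = -441/(2*N) (H(u, N) = (441 - 1*0)/(-2*(N - 5) - 2*5) = (441 + 0)/(-2*(-5 + N) - 10) = 441/((10 - 2*N) - 10) = 441/((-2*N)) = 441*(-1/(2*N)) = -441/(2*N))
(H(-1, -1)*341)*(-3145) = (-441/2/(-1)*341)*(-3145) = (-441/2*(-1)*341)*(-3145) = ((441/2)*341)*(-3145) = (150381/2)*(-3145) = -472948245/2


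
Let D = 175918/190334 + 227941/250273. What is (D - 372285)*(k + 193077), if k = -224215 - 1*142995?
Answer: 1544026885108158275973/23817730591 ≈ 6.4827e+10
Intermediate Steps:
k = -367210 (k = -224215 - 142995 = -367210)
D = 43706223954/23817730591 (D = 175918*(1/190334) + 227941*(1/250273) = 87959/95167 + 227941/250273 = 43706223954/23817730591 ≈ 1.8350)
(D - 372285)*(k + 193077) = (43706223954/23817730591 - 372285)*(-367210 + 193077) = -8866940126846481/23817730591*(-174133) = 1544026885108158275973/23817730591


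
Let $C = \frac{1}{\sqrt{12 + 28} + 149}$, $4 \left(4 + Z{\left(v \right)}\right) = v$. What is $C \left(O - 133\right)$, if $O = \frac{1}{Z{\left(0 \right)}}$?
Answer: $- \frac{79417}{88644} + \frac{533 \sqrt{10}}{44322} \approx -0.85788$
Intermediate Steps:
$Z{\left(v \right)} = -4 + \frac{v}{4}$
$C = \frac{1}{149 + 2 \sqrt{10}}$ ($C = \frac{1}{\sqrt{40} + 149} = \frac{1}{2 \sqrt{10} + 149} = \frac{1}{149 + 2 \sqrt{10}} \approx 0.0064381$)
$O = - \frac{1}{4}$ ($O = \frac{1}{-4 + \frac{1}{4} \cdot 0} = \frac{1}{-4 + 0} = \frac{1}{-4} = - \frac{1}{4} \approx -0.25$)
$C \left(O - 133\right) = \left(\frac{149}{22161} - \frac{2 \sqrt{10}}{22161}\right) \left(- \frac{1}{4} - 133\right) = \left(\frac{149}{22161} - \frac{2 \sqrt{10}}{22161}\right) \left(- \frac{533}{4}\right) = - \frac{79417}{88644} + \frac{533 \sqrt{10}}{44322}$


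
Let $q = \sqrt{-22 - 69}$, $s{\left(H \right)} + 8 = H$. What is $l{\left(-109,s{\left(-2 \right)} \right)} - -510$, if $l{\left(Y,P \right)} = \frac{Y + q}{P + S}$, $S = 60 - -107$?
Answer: $\frac{79961}{157} + \frac{i \sqrt{91}}{157} \approx 509.31 + 0.06076 i$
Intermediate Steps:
$s{\left(H \right)} = -8 + H$
$S = 167$ ($S = 60 + 107 = 167$)
$q = i \sqrt{91}$ ($q = \sqrt{-91} = i \sqrt{91} \approx 9.5394 i$)
$l{\left(Y,P \right)} = \frac{Y + i \sqrt{91}}{167 + P}$ ($l{\left(Y,P \right)} = \frac{Y + i \sqrt{91}}{P + 167} = \frac{Y + i \sqrt{91}}{167 + P}$)
$l{\left(-109,s{\left(-2 \right)} \right)} - -510 = \frac{-109 + i \sqrt{91}}{167 - 10} - -510 = \frac{-109 + i \sqrt{91}}{167 - 10} + 510 = \frac{-109 + i \sqrt{91}}{157} + 510 = \left(- \frac{109}{157} + \frac{i \sqrt{91}}{157}\right) + 510 = \frac{79961}{157} + \frac{i \sqrt{91}}{157}$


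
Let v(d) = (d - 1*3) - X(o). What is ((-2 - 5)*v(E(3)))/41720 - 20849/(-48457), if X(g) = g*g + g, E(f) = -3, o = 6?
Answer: 15823247/36100465 ≈ 0.43831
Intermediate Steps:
X(g) = g + g² (X(g) = g² + g = g + g²)
v(d) = -45 + d (v(d) = (d - 1*3) - 6*(1 + 6) = (d - 3) - 6*7 = (-3 + d) - 1*42 = (-3 + d) - 42 = -45 + d)
((-2 - 5)*v(E(3)))/41720 - 20849/(-48457) = ((-2 - 5)*(-45 - 3))/41720 - 20849/(-48457) = -7*(-48)*(1/41720) - 20849*(-1/48457) = 336*(1/41720) + 20849/48457 = 6/745 + 20849/48457 = 15823247/36100465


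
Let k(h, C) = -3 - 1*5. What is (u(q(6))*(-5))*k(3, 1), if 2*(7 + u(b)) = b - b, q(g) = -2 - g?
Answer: -280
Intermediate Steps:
u(b) = -7 (u(b) = -7 + (b - b)/2 = -7 + (½)*0 = -7 + 0 = -7)
k(h, C) = -8 (k(h, C) = -3 - 5 = -8)
(u(q(6))*(-5))*k(3, 1) = -7*(-5)*(-8) = 35*(-8) = -280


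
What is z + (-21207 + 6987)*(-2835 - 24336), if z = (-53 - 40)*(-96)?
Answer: 386380548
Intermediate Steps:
z = 8928 (z = -93*(-96) = 8928)
z + (-21207 + 6987)*(-2835 - 24336) = 8928 + (-21207 + 6987)*(-2835 - 24336) = 8928 - 14220*(-27171) = 8928 + 386371620 = 386380548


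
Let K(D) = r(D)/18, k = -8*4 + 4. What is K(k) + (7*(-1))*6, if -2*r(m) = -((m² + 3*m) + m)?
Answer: -70/3 ≈ -23.333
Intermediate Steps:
r(m) = m²/2 + 2*m (r(m) = -(-1)*((m² + 3*m) + m)/2 = -(-1)*(m² + 4*m)/2 = -(-m² - 4*m)/2 = m²/2 + 2*m)
k = -28 (k = -32 + 4 = -28)
K(D) = D*(4 + D)/36 (K(D) = (D*(4 + D)/2)/18 = (D*(4 + D)/2)*(1/18) = D*(4 + D)/36)
K(k) + (7*(-1))*6 = (1/36)*(-28)*(4 - 28) + (7*(-1))*6 = (1/36)*(-28)*(-24) - 7*6 = 56/3 - 42 = -70/3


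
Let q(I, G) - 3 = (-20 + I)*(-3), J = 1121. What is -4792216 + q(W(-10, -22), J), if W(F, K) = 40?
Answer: -4792273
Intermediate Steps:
q(I, G) = 63 - 3*I (q(I, G) = 3 + (-20 + I)*(-3) = 3 + (60 - 3*I) = 63 - 3*I)
-4792216 + q(W(-10, -22), J) = -4792216 + (63 - 3*40) = -4792216 + (63 - 120) = -4792216 - 57 = -4792273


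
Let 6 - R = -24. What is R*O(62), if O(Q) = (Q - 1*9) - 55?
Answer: -60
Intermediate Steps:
R = 30 (R = 6 - 1*(-24) = 6 + 24 = 30)
O(Q) = -64 + Q (O(Q) = (Q - 9) - 55 = (-9 + Q) - 55 = -64 + Q)
R*O(62) = 30*(-64 + 62) = 30*(-2) = -60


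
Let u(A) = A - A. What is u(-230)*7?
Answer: 0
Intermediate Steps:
u(A) = 0
u(-230)*7 = 0*7 = 0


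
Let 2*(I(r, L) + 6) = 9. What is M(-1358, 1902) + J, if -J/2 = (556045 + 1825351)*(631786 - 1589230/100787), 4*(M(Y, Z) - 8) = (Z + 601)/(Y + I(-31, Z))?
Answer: -1649166467366808267605/548079706 ≈ -3.0090e+12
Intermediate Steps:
I(r, L) = -3/2 (I(r, L) = -6 + (1/2)*9 = -6 + 9/2 = -3/2)
M(Y, Z) = 8 + (601 + Z)/(4*(-3/2 + Y)) (M(Y, Z) = 8 + ((Z + 601)/(Y - 3/2))/4 = 8 + ((601 + Z)/(-3/2 + Y))/4 = 8 + (601 + Z)/(4*(-3/2 + Y)))
J = -303267095875494784/100787 (J = -2*(556045 + 1825351)*(631786 - 1589230/100787) = -4762792*(631786 - 1589230*1/100787) = -4762792*(631786 - 1589230/100787) = -4762792*63674226352/100787 = -2*151633547937747392/100787 = -303267095875494784/100787 ≈ -3.0090e+12)
M(-1358, 1902) + J = (553 + 1902 + 32*(-1358))/(2*(-3 + 2*(-1358))) - 303267095875494784/100787 = (553 + 1902 - 43456)/(2*(-3 - 2716)) - 303267095875494784/100787 = (1/2)*(-41001)/(-2719) - 303267095875494784/100787 = (1/2)*(-1/2719)*(-41001) - 303267095875494784/100787 = 41001/5438 - 303267095875494784/100787 = -1649166467366808267605/548079706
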